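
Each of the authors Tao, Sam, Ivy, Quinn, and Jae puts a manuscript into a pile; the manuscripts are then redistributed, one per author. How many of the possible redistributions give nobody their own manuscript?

44

Let Aᵢ be the assignments in which author i gets their own manuscript. We want the size of the complement of A₁∪…∪A_5.
By inclusion–exclusion this is Σ_{j=0}^{5} (−1)^j C(5,j)·(5−j)!.
Computing: 120 − 120 + 60 − 20 + 5 − 1 = 44.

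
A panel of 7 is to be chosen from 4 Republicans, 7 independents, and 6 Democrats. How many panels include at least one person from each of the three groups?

Unrestricted: C(17,7) = 19448 ways to pick any 7 of the 17.
Subtract selections that omit an entire group: no Republicans → C(13,7) = 1716; no independents → C(10,7) = 120; no Democrats → C(11,7) = 330.
Add back selections omitting two groups (i.e. drawn from a single group): C(4,7) + C(7,7) + C(6,7) = 1.
By inclusion–exclusion: 19448 − 2166 + 1 = 17283.

17283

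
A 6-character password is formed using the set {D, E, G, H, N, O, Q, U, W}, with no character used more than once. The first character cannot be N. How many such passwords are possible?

53760

The first character has 9−1 = 8 choices (anything except N).
The remaining 5 characters are filled from the other 8 symbols without repetition: 8 × 7 × 6 × 5 × 4 = 6720.
Total: 8 × 6720 = 53760.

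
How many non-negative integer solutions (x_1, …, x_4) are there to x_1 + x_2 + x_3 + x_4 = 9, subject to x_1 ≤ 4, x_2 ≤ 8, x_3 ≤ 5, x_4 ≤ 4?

Ignoring the caps, the number of non-negative solutions to x_1+…+x_4 = 9 is C(12,3) = 220.
Subtract solutions that violate a single cap (substitute x_i' = x_i − (cap_i+1)): x_1 ≥ 5 gives C(7,3) = 35; x_2 ≥ 9 gives C(3,3) = 1; x_3 ≥ 6 gives C(6,3) = 20; x_4 ≥ 5 gives C(7,3) = 35. Together 91.
No two caps can be exceeded simultaneously, so the pair terms are all 0.
By inclusion–exclusion the count is 220 − 91 + 0 = 129.

129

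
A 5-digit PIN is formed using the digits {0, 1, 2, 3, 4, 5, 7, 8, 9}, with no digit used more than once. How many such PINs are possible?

With no repetition, fill the 5 digits in order: 9 choices, then 8, down to 5.
That product is 9 × 8 × 7 × 6 × 5 = 15120.

15120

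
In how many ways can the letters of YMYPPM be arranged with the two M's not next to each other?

60

Total arrangements of YMYPPM: 6!/(2!·2!·2!) = 90.
If the two M's are adjacent, glue them into one block, leaving 5 items to arrange: (5)!/(2!·2!) = 30 ways.
Hence 90 − 30 = 60.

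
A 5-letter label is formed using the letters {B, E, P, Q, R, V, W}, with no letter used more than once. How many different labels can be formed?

2520

This is a permutation of 5 out of 7: P(7,5) = 7!/2!.
That product is 7 × 6 × 5 × 4 × 3 = 2520.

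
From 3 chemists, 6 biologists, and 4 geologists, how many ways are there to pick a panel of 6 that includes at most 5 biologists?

1715

Split by how many biologists are chosen (0 through 5).
Sum: C(6,0)·C(7,6) + C(6,1)·C(7,5) + C(6,2)·C(7,4) + C(6,3)·C(7,3) + C(6,4)·C(7,2) + C(6,5)·C(7,1) = 7 + 126 + 525 + 700 + 315 + 42 = 1715.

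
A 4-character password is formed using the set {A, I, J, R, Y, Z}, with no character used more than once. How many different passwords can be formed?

Choose and order 4 of the 6 symbols: the first character has 6 options, the next 5, then 4, 3.
That product is 6 × 5 × 4 × 3 = 360.

360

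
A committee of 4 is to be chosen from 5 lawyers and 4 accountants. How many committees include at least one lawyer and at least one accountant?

With no constraint there are C(9,4) = 126 possible selections.
Selections missing a whole group: no lawyers → C(4,4) = 1; no accountants → C(5,4) = 5.
Both groups omitted at once is impossible, so 126 − 6 = 120.

120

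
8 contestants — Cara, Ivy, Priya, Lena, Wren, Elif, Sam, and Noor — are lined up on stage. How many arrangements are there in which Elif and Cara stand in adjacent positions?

10080

Place the 6 others and the Elif-Cara pair as 7 objects in a line; the pair has 2 internal arrangements.
So the count is 2·(7)! = 10080.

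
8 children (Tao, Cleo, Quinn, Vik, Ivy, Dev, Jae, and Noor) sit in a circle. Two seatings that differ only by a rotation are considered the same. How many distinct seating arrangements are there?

5040

Around a circle, 8 distinct people have 8!/8 = (7)! = 5040 rotationally distinct seatings.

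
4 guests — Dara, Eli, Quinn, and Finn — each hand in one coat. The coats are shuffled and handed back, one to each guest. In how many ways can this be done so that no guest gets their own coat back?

Let Aᵢ be the assignments in which guest i gets their own coat. We want the size of the complement of A₁∪…∪A_4.
By inclusion–exclusion this is Σ_{j=0}^{4} (−1)^j C(4,j)·(4−j)!.
Computing: 24 − 24 + 12 − 4 + 1 = 9.

9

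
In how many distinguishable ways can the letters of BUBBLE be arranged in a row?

BUBBLE has 6 letters with B appearing 3 times.
The number of distinct arrangements is 6!/(3!) = 720/6 = 120.

120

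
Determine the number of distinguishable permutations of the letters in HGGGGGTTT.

504

The 9 letters of HGGGGGTTT have repeats: G appearing 5 times and T appearing 3 times.
So there are 9! / (5!·3!) = 504 distinguishable arrangements.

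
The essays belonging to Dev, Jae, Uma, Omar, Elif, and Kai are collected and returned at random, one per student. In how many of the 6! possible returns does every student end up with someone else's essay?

265

Let Aᵢ be the assignments in which student i gets their own essay. We want the size of the complement of A₁∪…∪A_6.
By inclusion–exclusion this is Σ_{j=0}^{6} (−1)^j C(6,j)·(6−j)!.
Computing: 720 − 720 + 360 − 120 + 30 − 6 + 1 = 265.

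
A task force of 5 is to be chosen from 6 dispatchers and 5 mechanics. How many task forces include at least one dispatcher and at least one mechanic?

455

Unrestricted: C(11,5) = 462 ways to pick any 5 of the 11.
Subtract selections that omit an entire group: no dispatchers → C(5,5) = 1; no mechanics → C(6,5) = 6.
Both groups omitted at once is impossible, so 462 − 7 = 455.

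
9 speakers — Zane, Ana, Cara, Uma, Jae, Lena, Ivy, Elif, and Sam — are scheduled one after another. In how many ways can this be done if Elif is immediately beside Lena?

Treat {Elif, Lena} as a single unit. There are 8 units to order, and the pair itself can be ordered 2 ways.
That gives 2 × 8! = 2 × 40320 = 80640.

80640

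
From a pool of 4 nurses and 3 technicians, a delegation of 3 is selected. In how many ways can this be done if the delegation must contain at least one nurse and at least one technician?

Total 3-person selections from all 7: C(7,3) = 35.
Selections missing a whole group: no nurses → C(3,3) = 1; no technicians → C(4,3) = 4.
Both groups omitted at once is impossible, so 35 − 5 = 30.

30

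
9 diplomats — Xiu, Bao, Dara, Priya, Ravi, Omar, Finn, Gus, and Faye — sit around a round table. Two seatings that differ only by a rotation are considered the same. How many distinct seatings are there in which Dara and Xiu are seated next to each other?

10080

Treat {Dara, Xiu} as one unit (2 internal orders) and seat the resulting 8 units around the table: (7)! circular arrangements.
So 2 × (7)! = 2 × 5040 = 10080.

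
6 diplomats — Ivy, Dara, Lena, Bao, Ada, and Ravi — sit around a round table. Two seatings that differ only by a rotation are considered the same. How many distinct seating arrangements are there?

Fix one person's seat to break rotational symmetry; the remaining 5 people can be arranged in (5)! = 120 ways.

120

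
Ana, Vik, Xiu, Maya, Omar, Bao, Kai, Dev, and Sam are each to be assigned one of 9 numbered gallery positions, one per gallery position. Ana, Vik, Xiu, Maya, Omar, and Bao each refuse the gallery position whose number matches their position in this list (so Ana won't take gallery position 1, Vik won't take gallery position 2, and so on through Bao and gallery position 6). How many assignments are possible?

183822

Let Aᵢ (for 1 ≤ i ≤ 6) be the placements that put person i in their forbidden gallery position. Any j of these fix j positions, leaving (9−j)! ways to fill the rest, and there are C(6,j) ways to pick which j.
By inclusion–exclusion, the number of valid placements is Σ_{j=0}^{6} (−1)^j C(6,j)·(9−j)!.
Computing: 362880 − 241920 + 75600 − 14400 + 1800 − 144 + 6 = 183822.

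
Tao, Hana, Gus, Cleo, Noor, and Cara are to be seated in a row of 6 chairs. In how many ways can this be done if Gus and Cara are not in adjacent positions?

There are 6! = 720 arrangements in all. If Gus and Cara are adjacent, merging them into one block gives 2·(5)! = 240 arrangements.
Complementary counting: 720 − 240 = 480.

480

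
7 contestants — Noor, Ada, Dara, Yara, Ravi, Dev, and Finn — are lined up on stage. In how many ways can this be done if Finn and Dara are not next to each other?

There are 7! = 5040 arrangements in all. If Finn and Dara are adjacent, merging them into one block gives 2·(6)! = 1440 arrangements.
Complementary counting: 5040 − 1440 = 3600.

3600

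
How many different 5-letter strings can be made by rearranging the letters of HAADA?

20

Letter multiplicities in HAADA: A×3, D×1, H×1.
So there are 5! / (3!) = 20 distinguishable arrangements.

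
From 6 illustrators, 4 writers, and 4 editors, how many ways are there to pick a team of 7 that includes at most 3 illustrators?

2416

Split by how many illustrators are chosen (0 through 3).
Sum: C(6,0)·C(8,7) + C(6,1)·C(8,6) + C(6,2)·C(8,5) + C(6,3)·C(8,4) = 8 + 168 + 840 + 1400 = 2416.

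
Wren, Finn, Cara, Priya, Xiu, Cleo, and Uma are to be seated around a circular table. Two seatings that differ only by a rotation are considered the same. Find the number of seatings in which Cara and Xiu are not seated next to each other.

480

Without the restriction there are (6)! = 720 seatings.
Seatings with Cara beside Xiu: treat them as a block with 2 internal orders, giving 2 × (5)! = 240.
Subtracting, 720 − 240 = 480.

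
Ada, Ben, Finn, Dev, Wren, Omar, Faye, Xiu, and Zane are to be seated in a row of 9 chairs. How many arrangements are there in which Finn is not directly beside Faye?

Of the 9! = 362880 arrangements, those with Finn and Faye adjacent number 2 × 8! = 80640 (treat the pair as a block with 2 internal orders).
Complementary counting: 362880 − 80640 = 282240.

282240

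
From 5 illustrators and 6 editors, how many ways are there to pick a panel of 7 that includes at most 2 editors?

Split by how many editors are chosen (0 through 2).
Sum: C(6,0)·C(5,7) + C(6,1)·C(5,6) + C(6,2)·C(5,5) = 0 + 0 + 15 = 15.

15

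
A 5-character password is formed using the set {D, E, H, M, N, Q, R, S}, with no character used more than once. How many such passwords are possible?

This is a permutation of 5 out of 8: P(8,5) = 8!/3!.
8 × 7 × 6 × 5 × 4 = 6720.

6720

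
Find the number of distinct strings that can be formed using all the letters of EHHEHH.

The 6 letters of EHHEHH have repeats: E appearing twice and H appearing 4 times.
The number of distinct arrangements is 6!/(4!·2!) = 720/48 = 15.

15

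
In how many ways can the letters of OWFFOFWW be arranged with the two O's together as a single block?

140

Treat the 2 copies of O as a single block. The multiset to arrange is then {OO, F, F, F, W, W, W}, 7 items in all.
That gives (7)!/(3!·3!) = 140 arrangements.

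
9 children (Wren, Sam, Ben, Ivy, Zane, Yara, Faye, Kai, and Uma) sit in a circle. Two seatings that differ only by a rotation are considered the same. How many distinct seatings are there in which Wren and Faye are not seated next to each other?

30240

Without the restriction there are (8)! = 40320 seatings.
Seatings with Wren beside Faye: treat them as a block with 2 internal orders, giving 2 × (7)! = 10080.
Subtracting, 40320 − 10080 = 30240.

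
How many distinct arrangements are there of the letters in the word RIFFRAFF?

RIFFRAFF has 8 letters with F appearing 4 times and R appearing twice.
So there are 8! / (4!·2!) = 840 distinguishable arrangements.

840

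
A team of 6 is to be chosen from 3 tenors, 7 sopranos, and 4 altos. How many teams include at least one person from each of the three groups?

Total 6-person selections from all 14: C(14,6) = 3003.
Selections missing a whole group: no tenors → C(11,6) = 462; no sopranos → C(7,6) = 7; no altos → C(10,6) = 210.
Add back selections omitting two groups (i.e. drawn from a single group): C(3,6) + C(7,6) + C(4,6) = 7.
By inclusion–exclusion: 3003 − 679 + 7 = 2331.

2331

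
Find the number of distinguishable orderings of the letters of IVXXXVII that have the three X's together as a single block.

60

Treat the 3 copies of X as a single block. The multiset to arrange is then {XXX, I, I, I, V, V}, 6 items in all.
That gives (6)!/(3!·2!) = 60 arrangements.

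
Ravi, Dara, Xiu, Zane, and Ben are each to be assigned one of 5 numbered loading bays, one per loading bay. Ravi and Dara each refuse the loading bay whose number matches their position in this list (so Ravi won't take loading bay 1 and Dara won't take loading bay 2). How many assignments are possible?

78

Let Aᵢ (for i ∈ {1, 2}) be the placements that put person i in their forbidden loading bay. Any j of these fix j positions, leaving (5−j)! ways to fill the rest, and there are C(2,j) ways to pick which j.
By inclusion–exclusion, the number of valid placements is Σ_{j=0}^{2} (−1)^j C(2,j)·(5−j)!.
Computing: 120 − 48 + 6 = 78.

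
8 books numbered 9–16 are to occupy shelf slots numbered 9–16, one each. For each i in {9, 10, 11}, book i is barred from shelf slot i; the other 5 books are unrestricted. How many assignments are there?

Let Aᵢ (for i ∈ {9, 10, 11}) be the placements that put book i in its forbidden shelf slot. Any j of these fix j positions, leaving (8−j)! ways to fill the rest, and there are C(3,j) ways to pick which j.
By inclusion–exclusion, the number of valid placements is Σ_{j=0}^{3} (−1)^j C(3,j)·(8−j)!.
Computing: 40320 − 15120 + 2160 − 120 = 27240.

27240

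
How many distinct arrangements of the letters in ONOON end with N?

With the last slot taken by N, it remains to arrange the other 4 letters (OOON).
Those 4 letters have O appearing 3 times, giving (4)!/(3!) = 4.

4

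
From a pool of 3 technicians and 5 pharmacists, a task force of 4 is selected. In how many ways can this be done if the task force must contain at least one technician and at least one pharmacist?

65

Unrestricted: C(8,4) = 70 ways to pick any 4 of the 8.
Subtract selections that omit an entire group: no technicians → C(5,4) = 5; no pharmacists → C(3,4) = 0.
Both groups omitted at once is impossible, so 70 − 5 = 65.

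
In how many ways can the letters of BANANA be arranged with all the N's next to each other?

20

Treat the 2 copies of N as a single block. The multiset to arrange is then {NN, A, A, A, B}, 5 items in all.
That gives (5)!/(3!) = 20 arrangements.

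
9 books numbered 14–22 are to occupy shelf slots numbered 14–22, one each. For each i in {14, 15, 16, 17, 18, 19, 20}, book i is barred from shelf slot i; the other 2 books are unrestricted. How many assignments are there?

Let Aᵢ (for 14 ≤ i ≤ 20) be the placements that put book i in its forbidden shelf slot. Any j of these fix j positions, leaving (9−j)! ways to fill the rest, and there are C(7,j) ways to pick which j.
By inclusion–exclusion, the number of valid placements is Σ_{j=0}^{7} (−1)^j C(7,j)·(9−j)!.
Computing: 362880 − 282240 + 105840 − 25200 + 4200 − 504 + 42 − 2 = 165016.

165016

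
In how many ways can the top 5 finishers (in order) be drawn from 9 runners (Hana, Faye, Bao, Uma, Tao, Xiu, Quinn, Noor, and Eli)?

This is an ordered selection of 5 from 9: P(9,5).
That gives 9 × 8 × 7 × 6 × 5 = 15120.

15120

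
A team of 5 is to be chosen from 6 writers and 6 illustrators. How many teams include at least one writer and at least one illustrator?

Unrestricted: C(12,5) = 792 ways to pick any 5 of the 12.
Subtract selections that omit an entire group: no writers → C(6,5) = 6; no illustrators → C(6,5) = 6.
Both groups omitted at once is impossible, so 792 − 12 = 780.

780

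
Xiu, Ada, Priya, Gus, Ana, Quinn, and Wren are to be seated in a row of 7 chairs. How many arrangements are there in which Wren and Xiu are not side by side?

3600

Of the 7! = 5040 arrangements, those with Wren and Xiu adjacent number 2 × 6! = 1440 (treat the pair as a block with 2 internal orders).
Complementary counting: 5040 − 1440 = 3600.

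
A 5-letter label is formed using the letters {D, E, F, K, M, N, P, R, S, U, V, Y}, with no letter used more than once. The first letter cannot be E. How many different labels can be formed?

The first letter has 12−1 = 11 choices (anything except E).
The remaining 4 letters are filled from the other 11 symbols without repetition: 11 × 10 × 9 × 8 = 7920.
Total: 11 × 7920 = 87120.

87120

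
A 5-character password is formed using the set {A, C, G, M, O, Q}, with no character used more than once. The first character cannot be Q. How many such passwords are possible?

The first character has 6−1 = 5 choices (anything except Q).
The remaining 4 characters are filled from the other 5 symbols without repetition: 5 × 4 × 3 × 2 = 120.
Total: 5 × 120 = 600.

600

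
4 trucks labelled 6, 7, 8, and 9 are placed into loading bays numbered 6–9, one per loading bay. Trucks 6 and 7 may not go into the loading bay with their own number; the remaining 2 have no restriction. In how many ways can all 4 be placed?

Let Aᵢ (for i ∈ {6, 7}) be the placements that put truck i in its forbidden loading bay. Any j of these fix j positions, leaving (4−j)! ways to fill the rest, and there are C(2,j) ways to pick which j.
By inclusion–exclusion, the number of valid placements is Σ_{j=0}^{2} (−1)^j C(2,j)·(4−j)!.
Computing: 24 − 12 + 2 = 14.

14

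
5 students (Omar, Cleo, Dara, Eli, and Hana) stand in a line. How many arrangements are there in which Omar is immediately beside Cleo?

Place the 3 others and the Omar-Cleo pair as 4 objects in a line; the pair has 2 internal arrangements.
That gives 2 × 4! = 2 × 24 = 48.

48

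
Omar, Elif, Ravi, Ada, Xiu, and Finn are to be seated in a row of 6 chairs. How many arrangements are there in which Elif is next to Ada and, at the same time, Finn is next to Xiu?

Treat {Elif,Ada} as one block (2 orders) and {Finn,Xiu} as another (2 orders).
That leaves 4 units to arrange: 2 × 2 × 4! = 4 × 24 = 96.

96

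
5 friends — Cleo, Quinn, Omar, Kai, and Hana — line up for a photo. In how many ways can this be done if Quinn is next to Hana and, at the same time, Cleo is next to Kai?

24

Treat {Quinn,Hana} as one block (2 orders) and {Cleo,Kai} as another (2 orders).
That leaves 3 units to arrange: 2 × 2 × 3! = 4 × 6 = 24.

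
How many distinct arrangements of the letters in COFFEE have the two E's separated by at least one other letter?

Total arrangements of COFFEE: 6!/(2!·2!) = 180.
If the two E's are adjacent, glue them into one block, leaving 5 items to arrange: (5)!/(2!) = 60 ways.
Subtracting, 180 − 60 = 120 arrangements keep the E's apart.

120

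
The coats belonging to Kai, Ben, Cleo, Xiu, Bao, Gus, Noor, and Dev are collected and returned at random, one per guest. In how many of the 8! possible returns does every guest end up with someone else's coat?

14833

Count assignments avoiding every fixed point. For any j of the 8 guests fixed to their own coat, the other 8−j can be arranged in (8−j)! ways.
By inclusion–exclusion this is Σ_{j=0}^{8} (−1)^j C(8,j)·(8−j)!.
Computing: 40320 − 40320 + 20160 − 6720 + 1680 − 336 + 56 − 8 + 1 = 14833.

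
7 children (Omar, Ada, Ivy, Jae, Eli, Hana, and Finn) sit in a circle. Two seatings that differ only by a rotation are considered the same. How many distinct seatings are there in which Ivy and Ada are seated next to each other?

240

Glue Ivy and Ada into a block (2 internal orders). Seating 6 units around a circle gives (5)! arrangements.
So 2 × (5)! = 2 × 120 = 240.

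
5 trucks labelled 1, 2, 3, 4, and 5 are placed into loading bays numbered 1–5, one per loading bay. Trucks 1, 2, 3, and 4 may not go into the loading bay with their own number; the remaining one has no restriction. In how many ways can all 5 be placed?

53

Let Aᵢ (for 1 ≤ i ≤ 4) be the placements that put truck i in its forbidden loading bay. Any j of these fix j positions, leaving (5−j)! ways to fill the rest, and there are C(4,j) ways to pick which j.
By inclusion–exclusion, the number of valid placements is Σ_{j=0}^{4} (−1)^j C(4,j)·(5−j)!.
Computing: 120 − 96 + 36 − 8 + 1 = 53.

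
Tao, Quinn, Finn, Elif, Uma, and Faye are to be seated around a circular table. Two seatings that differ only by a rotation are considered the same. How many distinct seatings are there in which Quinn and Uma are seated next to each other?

Treat {Quinn, Uma} as one unit (2 internal orders) and seat the resulting 5 units around the table: (4)! circular arrangements.
So 2 × (4)! = 2 × 24 = 48.

48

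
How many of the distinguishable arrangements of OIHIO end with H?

With the last slot taken by H, it remains to arrange the other 4 letters (OIIO).
Those 4 letters have I appearing twice and O appearing twice, giving (4)!/(2!·2!) = 6.

6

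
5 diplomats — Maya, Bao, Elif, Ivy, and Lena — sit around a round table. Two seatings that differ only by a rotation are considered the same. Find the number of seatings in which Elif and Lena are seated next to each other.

12

Glue Elif and Lena into a block (2 internal orders). Seating 4 units around a circle gives (3)! arrangements.
So 2 × (3)! = 2 × 6 = 12.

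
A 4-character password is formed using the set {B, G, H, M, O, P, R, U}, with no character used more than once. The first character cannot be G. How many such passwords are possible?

1470

The first character has 8−1 = 7 choices (anything except G).
The remaining 3 characters are filled from the other 7 symbols without repetition: 7 × 6 × 5 = 210.
Total: 7 × 210 = 1470.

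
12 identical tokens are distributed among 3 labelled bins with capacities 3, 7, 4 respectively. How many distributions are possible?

6

Without the upper bounds there are C(14,2) = 91 ways to split 12 among 3 bins.
Subtract solutions that violate a single cap (substitute x_i' = x_i − (cap_i+1)): x_1 ≥ 4 gives C(10,2) = 45; x_2 ≥ 8 gives C(6,2) = 15; x_3 ≥ 5 gives C(9,2) = 36. Together 96.
Add back pairs where two caps are both exceeded: 1 + 10 + 0 = 11.
By inclusion–exclusion the count is 91 − 96 + 11 = 6.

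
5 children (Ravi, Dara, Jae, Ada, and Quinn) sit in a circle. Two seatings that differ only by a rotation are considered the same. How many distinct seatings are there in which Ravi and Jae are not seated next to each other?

Without the restriction there are (4)! = 24 seatings.
Seatings with Ravi beside Jae: treat them as a block with 2 internal orders, giving 2 × (3)! = 12.
Subtracting, 24 − 12 = 12.

12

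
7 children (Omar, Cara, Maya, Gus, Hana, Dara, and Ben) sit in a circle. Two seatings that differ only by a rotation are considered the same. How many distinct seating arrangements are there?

Fix one person's seat to break rotational symmetry; the remaining 6 people can be arranged in (6)! = 720 ways.

720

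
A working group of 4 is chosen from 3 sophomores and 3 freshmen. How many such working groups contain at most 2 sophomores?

Split by how many sophomores are chosen (0 through 2).
Sum: C(3,0)·C(3,4) + C(3,1)·C(3,3) + C(3,2)·C(3,2) = 0 + 3 + 9 = 12.

12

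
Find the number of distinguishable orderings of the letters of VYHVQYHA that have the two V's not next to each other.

3780

There are 8!/(2!·2!·2!) = 5040 arrangements of VYHVQYHA in total.
If the two V's are adjacent, glue them into one block, leaving 7 items to arrange: (7)!/(2!·2!) = 1260 ways.
Hence 5040 − 1260 = 3780.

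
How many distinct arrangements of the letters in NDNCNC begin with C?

Fix C in the first position and arrange the remaining 5 letters.
Those 5 letters have N appearing 3 times, giving (5)!/(3!) = 20.

20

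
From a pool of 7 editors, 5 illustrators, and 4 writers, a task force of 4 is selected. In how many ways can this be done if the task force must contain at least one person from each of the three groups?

910

Total 4-person selections from all 16: C(16,4) = 1820.
Selections missing a whole group: no editors → C(9,4) = 126; no illustrators → C(11,4) = 330; no writers → C(12,4) = 495.
Add back selections omitting two groups (i.e. drawn from a single group): C(7,4) + C(5,4) + C(4,4) = 41.
By inclusion–exclusion: 1820 − 951 + 41 = 910.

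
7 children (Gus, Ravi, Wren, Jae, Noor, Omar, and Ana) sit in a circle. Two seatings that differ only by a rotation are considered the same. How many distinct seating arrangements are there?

Around a circle, 7 distinct people have 7!/7 = (6)! = 720 rotationally distinct seatings.

720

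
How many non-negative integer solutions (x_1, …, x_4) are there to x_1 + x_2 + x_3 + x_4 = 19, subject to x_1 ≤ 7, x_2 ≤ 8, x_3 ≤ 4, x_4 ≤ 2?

Ignoring the caps, the number of non-negative solutions to x_1+…+x_4 = 19 is C(22,3) = 1540.
Subtract solutions that violate a single cap (substitute x_i' = x_i − (cap_i+1)): x_1 ≥ 8 gives C(14,3) = 364; x_2 ≥ 9 gives C(13,3) = 286; x_3 ≥ 5 gives C(17,3) = 680; x_4 ≥ 3 gives C(19,3) = 969. Together 2299.
Add back pairs where two caps are both exceeded: 10 + 84 + 165 + 56 + 120 + 364 = 799.
Subtract triples: 0 + 0 + 20 + 10 = 30.
By inclusion–exclusion the count is 1540 − 2299 + 799 − 30 = 10.

10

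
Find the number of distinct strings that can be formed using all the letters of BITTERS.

2520

The 7 letters of BITTERS have repeats: T appearing twice.
So there are 7! / (2!) = 2520 distinguishable arrangements.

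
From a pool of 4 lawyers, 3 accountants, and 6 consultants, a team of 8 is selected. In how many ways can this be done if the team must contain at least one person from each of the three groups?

1233

Total 8-person selections from all 13: C(13,8) = 1287.
Subtract selections that omit an entire group: no lawyers → C(9,8) = 9; no accountants → C(10,8) = 45; no consultants → C(7,8) = 0.
Add back selections omitting two groups (i.e. drawn from a single group): C(4,8) + C(3,8) + C(6,8) = 0.
By inclusion–exclusion: 1287 − 54 + 0 = 1233.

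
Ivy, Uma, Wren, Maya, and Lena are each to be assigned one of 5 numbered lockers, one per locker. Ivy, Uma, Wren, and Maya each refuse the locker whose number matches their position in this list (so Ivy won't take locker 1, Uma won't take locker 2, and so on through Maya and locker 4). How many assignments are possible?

53

Let Aᵢ (for 1 ≤ i ≤ 4) be the placements that put person i in their forbidden locker. Any j of these fix j positions, leaving (5−j)! ways to fill the rest, and there are C(4,j) ways to pick which j.
By inclusion–exclusion, the number of valid placements is Σ_{j=0}^{4} (−1)^j C(4,j)·(5−j)!.
Computing: 120 − 96 + 36 − 8 + 1 = 53.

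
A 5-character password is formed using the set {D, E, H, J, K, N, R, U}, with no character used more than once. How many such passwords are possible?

6720

This is a permutation of 5 out of 8: P(8,5) = 8!/3!.
That product is 8 × 7 × 6 × 5 × 4 = 6720.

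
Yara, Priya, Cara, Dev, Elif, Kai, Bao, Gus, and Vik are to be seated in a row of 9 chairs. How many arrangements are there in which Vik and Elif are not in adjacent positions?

There are 9! = 362880 arrangements in all. If Vik and Elif are adjacent, merging them into one block gives 2·(8)! = 80640 arrangements.
So 362880 − 80640 = 282240 arrangements keep them apart.

282240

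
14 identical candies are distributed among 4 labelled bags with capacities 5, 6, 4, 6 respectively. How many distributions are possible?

104

By stars and bars, unrestricted non-negative solutions to x_1+…+x_4 = 14 number C(14+3,3) = 680.
Subtract solutions that violate a single cap (substitute x_i' = x_i − (cap_i+1)): x_1 ≥ 6 gives C(11,3) = 165; x_2 ≥ 7 gives C(10,3) = 120; x_3 ≥ 5 gives C(12,3) = 220; x_4 ≥ 7 gives C(10,3) = 120. Together 625.
Add back pairs where two caps are both exceeded: 4 + 20 + 4 + 10 + 1 + 10 = 49.
By inclusion–exclusion the count is 680 − 625 + 49 = 104.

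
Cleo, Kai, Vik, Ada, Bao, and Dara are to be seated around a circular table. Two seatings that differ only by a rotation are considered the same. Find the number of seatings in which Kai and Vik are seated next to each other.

48

Treat {Kai, Vik} as one unit (2 internal orders) and seat the resulting 5 units around the table: (4)! circular arrangements.
So 2 × (4)! = 2 × 24 = 48.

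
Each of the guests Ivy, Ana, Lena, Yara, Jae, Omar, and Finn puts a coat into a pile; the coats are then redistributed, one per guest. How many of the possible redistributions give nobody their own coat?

Let Aᵢ be the assignments in which guest i gets their own coat. We want the size of the complement of A₁∪…∪A_7.
By inclusion–exclusion this is Σ_{j=0}^{7} (−1)^j C(7,j)·(7−j)!.
Computing: 5040 − 5040 + 2520 − 840 + 210 − 42 + 7 − 1 = 1854.

1854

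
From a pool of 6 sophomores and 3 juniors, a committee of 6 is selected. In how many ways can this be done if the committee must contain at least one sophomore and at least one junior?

With no constraint there are C(9,6) = 84 possible selections.
Subtract selections that omit an entire group: no sophomores → C(3,6) = 0; no juniors → C(6,6) = 1.
Both groups omitted at once is impossible, so 84 − 1 = 83.

83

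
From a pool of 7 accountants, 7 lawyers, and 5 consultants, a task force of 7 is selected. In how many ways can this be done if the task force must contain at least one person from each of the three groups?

45374

Total 7-person selections from all 19: C(19,7) = 50388.
Selections missing a whole group: no accountants → C(12,7) = 792; no lawyers → C(12,7) = 792; no consultants → C(14,7) = 3432.
Add back selections omitting two groups (i.e. drawn from a single group): C(7,7) + C(7,7) + C(5,7) = 2.
By inclusion–exclusion: 50388 − 5016 + 2 = 45374.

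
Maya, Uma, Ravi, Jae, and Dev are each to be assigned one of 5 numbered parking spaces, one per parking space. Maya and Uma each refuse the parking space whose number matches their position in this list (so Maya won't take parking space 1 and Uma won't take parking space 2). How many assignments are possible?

Let Aᵢ (for i ∈ {1, 2}) be the placements that put person i in their forbidden parking space. Any j of these fix j positions, leaving (5−j)! ways to fill the rest, and there are C(2,j) ways to pick which j.
By inclusion–exclusion, the number of valid placements is Σ_{j=0}^{2} (−1)^j C(2,j)·(5−j)!.
Computing: 120 − 48 + 6 = 78.

78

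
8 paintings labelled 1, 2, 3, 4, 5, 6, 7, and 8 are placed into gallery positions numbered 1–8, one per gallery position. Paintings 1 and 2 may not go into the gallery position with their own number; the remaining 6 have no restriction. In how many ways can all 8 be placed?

30960

Let Aᵢ (for i ∈ {1, 2}) be the placements that put painting i in its forbidden gallery position. Any j of these fix j positions, leaving (8−j)! ways to fill the rest, and there are C(2,j) ways to pick which j.
By inclusion–exclusion, the number of valid placements is Σ_{j=0}^{2} (−1)^j C(2,j)·(8−j)!.
Computing: 40320 − 10080 + 720 = 30960.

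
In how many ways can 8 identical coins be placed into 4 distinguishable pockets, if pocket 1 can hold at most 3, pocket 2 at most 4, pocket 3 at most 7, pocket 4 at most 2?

Ignoring the caps, the number of non-negative solutions to x_1+…+x_4 = 8 is C(11,3) = 165.
Subtract solutions that violate a single cap (substitute x_i' = x_i − (cap_i+1)): x_1 ≥ 4 gives C(7,3) = 35; x_2 ≥ 5 gives C(6,3) = 20; x_3 ≥ 8 gives C(3,3) = 1; x_4 ≥ 3 gives C(8,3) = 56. Together 112.
Add back pairs where two caps are both exceeded: 0 + 0 + 4 + 0 + 1 + 0 = 5.
By inclusion–exclusion the count is 165 − 112 + 5 = 58.

58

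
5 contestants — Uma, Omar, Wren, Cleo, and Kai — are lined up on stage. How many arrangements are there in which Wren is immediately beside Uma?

48

Glue Wren and Uma into one block (2 internal orders), leaving 4 units to arrange in a row.
So the count is 2·(4)! = 48.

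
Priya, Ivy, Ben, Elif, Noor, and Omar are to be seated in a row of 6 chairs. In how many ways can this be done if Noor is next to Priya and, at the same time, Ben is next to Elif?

Treat {Noor,Priya} as one block (2 orders) and {Ben,Elif} as another (2 orders).
That leaves 4 units to arrange: 2 × 2 × 4! = 4 × 24 = 96.

96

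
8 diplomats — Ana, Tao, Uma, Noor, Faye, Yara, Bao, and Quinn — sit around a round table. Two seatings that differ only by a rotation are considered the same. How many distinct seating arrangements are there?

Fix one person's seat to break rotational symmetry; the remaining 7 people can be arranged in (7)! = 5040 ways.

5040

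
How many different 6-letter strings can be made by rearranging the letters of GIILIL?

60

GIILIL has 6 letters with I appearing 3 times and L appearing twice.
Dividing 6! = 720 by 3!·2! = 12 for the repeated letters gives 60.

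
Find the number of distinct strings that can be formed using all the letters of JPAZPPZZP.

2520

JPAZPPZZP has 9 letters with P appearing 4 times and Z appearing 3 times.
Dividing 9! = 362880 by 4!·3! = 144 for the repeated letters gives 2520.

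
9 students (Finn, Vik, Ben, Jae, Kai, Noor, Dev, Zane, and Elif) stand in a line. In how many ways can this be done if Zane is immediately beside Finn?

Place the 7 others and the Zane-Finn pair as 8 objects in a line; the pair has 2 internal arrangements.
So the count is 2·(8)! = 80640.

80640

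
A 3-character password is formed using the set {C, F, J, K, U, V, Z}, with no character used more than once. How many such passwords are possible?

210

This is a permutation of 3 out of 7: P(7,3) = 7!/4!.
That product is 7 × 6 × 5 = 210.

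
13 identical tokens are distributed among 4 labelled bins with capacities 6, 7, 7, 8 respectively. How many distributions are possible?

329

Ignoring the caps, the number of non-negative solutions to x_1+…+x_4 = 13 is C(16,3) = 560.
Subtract solutions that violate a single cap (substitute x_i' = x_i − (cap_i+1)): x_1 ≥ 7 gives C(9,3) = 84; x_2 ≥ 8 gives C(8,3) = 56; x_3 ≥ 8 gives C(8,3) = 56; x_4 ≥ 9 gives C(7,3) = 35. Together 231.
No two caps can be exceeded simultaneously, so the pair terms are all 0.
By inclusion–exclusion the count is 560 − 231 + 0 = 329.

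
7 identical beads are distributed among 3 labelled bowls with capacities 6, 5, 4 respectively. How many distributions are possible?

Ignoring the caps, the number of non-negative solutions to x_1+…+x_3 = 7 is C(9,2) = 36.
Subtract solutions that violate a single cap (substitute x_i' = x_i − (cap_i+1)): x_1 ≥ 7 gives C(2,2) = 1; x_2 ≥ 6 gives C(3,2) = 3; x_3 ≥ 5 gives C(4,2) = 6. Together 10.
No two caps can be exceeded simultaneously, so the pair terms are all 0.
By inclusion–exclusion the count is 36 − 10 + 0 = 26.

26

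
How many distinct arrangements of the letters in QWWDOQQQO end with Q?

Fix Q in the last position and arrange the remaining 8 letters.
Those 8 letters have O appearing twice, Q appearing 3 times, and W appearing twice, giving (8)!/(3!·2!·2!) = 1680.

1680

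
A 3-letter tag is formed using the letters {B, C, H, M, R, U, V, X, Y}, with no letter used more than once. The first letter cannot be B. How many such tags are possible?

The first letter has 9−1 = 8 choices (anything except B).
The remaining 2 letters are filled from the other 8 symbols without repetition: 8 × 7 = 56.
Total: 8 × 56 = 448.

448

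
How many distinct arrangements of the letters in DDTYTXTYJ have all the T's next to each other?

Treat the 3 copies of T as a single block. The multiset to arrange is then {TTT, D, D, J, X, Y, Y}, 7 items in all.
That gives (7)!/(2!·2!) = 1260 arrangements.

1260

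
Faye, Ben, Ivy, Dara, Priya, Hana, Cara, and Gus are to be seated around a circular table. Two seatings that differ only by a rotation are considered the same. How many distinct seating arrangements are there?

5040

Fix one person's seat to break rotational symmetry; the remaining 7 people can be arranged in (7)! = 5040 ways.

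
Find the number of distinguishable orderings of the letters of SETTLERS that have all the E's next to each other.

1260

Treat the 2 copies of E as a single block. The multiset to arrange is then {EE, L, R, S, S, T, T}, 7 items in all.
That gives (7)!/(2!·2!) = 1260 arrangements.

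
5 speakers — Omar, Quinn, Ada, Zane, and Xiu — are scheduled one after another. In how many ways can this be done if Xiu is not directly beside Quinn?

72

There are 5! = 120 arrangements in all. If Xiu and Quinn are adjacent, merging them into one block gives 2·(4)! = 48 arrangements.
So 120 − 48 = 72 arrangements keep them apart.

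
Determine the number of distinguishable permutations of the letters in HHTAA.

The 5 letters of HHTAA have repeats: A appearing twice and H appearing twice.
So there are 5! / (2!·2!) = 30 distinguishable arrangements.

30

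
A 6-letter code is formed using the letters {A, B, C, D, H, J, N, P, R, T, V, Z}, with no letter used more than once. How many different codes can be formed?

665280

This is a permutation of 6 out of 12: P(12,6) = 12!/6!.
That product is 12 × 11 × 10 × 9 × 8 × 7 = 665280.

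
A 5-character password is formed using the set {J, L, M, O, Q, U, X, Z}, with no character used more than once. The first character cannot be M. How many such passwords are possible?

5880

The first character has 8−1 = 7 choices (anything except M).
The remaining 4 characters are filled from the other 7 symbols without repetition: 7 × 6 × 5 × 4 = 840.
Total: 7 × 840 = 5880.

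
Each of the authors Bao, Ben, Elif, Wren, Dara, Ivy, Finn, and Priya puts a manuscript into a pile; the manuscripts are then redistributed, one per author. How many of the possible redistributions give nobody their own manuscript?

Let Aᵢ be the assignments in which author i gets their own manuscript. We want the size of the complement of A₁∪…∪A_8.
By inclusion–exclusion this is Σ_{j=0}^{8} (−1)^j C(8,j)·(8−j)!.
Computing: 40320 − 40320 + 20160 − 6720 + 1680 − 336 + 56 − 8 + 1 = 14833.

14833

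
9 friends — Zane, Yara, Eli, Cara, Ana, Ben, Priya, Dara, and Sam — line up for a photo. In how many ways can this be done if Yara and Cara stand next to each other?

80640

Glue Yara and Cara into one block (2 internal orders), leaving 8 units to arrange in a row.
That gives 2 × 8! = 2 × 40320 = 80640.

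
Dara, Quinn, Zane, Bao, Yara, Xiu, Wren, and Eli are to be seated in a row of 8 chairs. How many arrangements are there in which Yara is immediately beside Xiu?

10080

Treat {Yara, Xiu} as a single unit. There are 7 units to order, and the pair itself can be ordered 2 ways.
That gives 2 × 7! = 2 × 5040 = 10080.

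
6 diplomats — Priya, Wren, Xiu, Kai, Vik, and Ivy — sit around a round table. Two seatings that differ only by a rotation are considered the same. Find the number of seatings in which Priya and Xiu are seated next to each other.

48

Treat {Priya, Xiu} as one unit (2 internal orders) and seat the resulting 5 units around the table: (4)! circular arrangements.
So 2 × (4)! = 2 × 24 = 48.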